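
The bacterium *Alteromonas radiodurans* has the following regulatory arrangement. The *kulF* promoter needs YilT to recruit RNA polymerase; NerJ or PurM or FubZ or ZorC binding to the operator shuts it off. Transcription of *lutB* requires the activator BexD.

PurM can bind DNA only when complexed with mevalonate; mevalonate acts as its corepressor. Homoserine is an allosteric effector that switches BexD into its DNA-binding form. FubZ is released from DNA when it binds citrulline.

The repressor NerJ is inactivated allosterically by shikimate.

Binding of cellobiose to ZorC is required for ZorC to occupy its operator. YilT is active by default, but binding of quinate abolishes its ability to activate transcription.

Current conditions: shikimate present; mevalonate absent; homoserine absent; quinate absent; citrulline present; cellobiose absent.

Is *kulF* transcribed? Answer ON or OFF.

Shikimate is present, so NerJ is inactive.
Mevalonate is absent, so PurM is inactive.
Quinate is absent, so YilT is active.
Citrulline is present, so FubZ is inactive.
Cellobiose is absent, so ZorC is inactive.
No repressor is bound and YilT is active, so *kulF* is transcribed.

ON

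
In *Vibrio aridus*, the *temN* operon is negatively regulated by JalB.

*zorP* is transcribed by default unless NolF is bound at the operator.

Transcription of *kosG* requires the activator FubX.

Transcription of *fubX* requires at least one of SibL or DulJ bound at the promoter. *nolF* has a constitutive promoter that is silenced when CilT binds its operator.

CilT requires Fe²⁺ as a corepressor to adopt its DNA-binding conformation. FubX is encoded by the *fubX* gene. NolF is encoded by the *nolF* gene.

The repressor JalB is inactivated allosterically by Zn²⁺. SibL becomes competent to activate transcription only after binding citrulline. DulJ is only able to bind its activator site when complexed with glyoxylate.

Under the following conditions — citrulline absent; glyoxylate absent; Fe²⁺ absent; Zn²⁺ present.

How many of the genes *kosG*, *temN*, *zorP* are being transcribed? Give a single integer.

Citrulline is absent, so SibL is inactive.
Glyoxylate is absent, so DulJ is inactive.
No activator is available at the *fubX* promoter, so *fubX* is not transcribed.
So FubX is not produced.
Required activator FubX is absent, so *kosG* is not transcribed.
→ *kosG* is OFF.
Zn²⁺ is present, so JalB is inactive.
With no repressor bound, *temN* is transcribed.
→ *temN* is ON.
Fe²⁺ is absent, so CilT is inactive.
With no repressor bound, *nolF* is transcribed.
So NolF is produced and active.
With repressor NolF bound, *zorP* is not transcribed.
→ *zorP* is OFF.
1 of the 3 genes is transcribed.

1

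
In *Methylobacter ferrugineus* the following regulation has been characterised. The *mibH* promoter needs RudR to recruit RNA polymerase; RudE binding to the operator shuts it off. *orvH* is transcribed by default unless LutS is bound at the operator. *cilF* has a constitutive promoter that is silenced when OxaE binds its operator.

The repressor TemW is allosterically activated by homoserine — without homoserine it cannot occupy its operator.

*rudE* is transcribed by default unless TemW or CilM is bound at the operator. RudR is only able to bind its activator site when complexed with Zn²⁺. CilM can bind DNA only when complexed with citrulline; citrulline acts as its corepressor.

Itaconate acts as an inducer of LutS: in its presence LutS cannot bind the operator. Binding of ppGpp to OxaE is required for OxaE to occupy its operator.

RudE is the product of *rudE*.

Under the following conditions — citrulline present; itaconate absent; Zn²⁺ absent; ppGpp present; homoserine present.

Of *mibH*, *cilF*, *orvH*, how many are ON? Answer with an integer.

0

Homoserine is present, so TemW is active.
Citrulline is present, so CilM is active.
With repressor TemW bound, *rudE* is not transcribed.
So RudE is not produced.
Zn²⁺ is absent, so RudR is inactive.
Required activator RudR is absent, so *mibH* is not transcribed.
→ *mibH* is OFF.
ppGpp is present, so OxaE is active.
With repressor OxaE bound, *cilF* is not transcribed.
→ *cilF* is OFF.
Itaconate is absent, so LutS is active.
With repressor LutS bound, *orvH* is not transcribed.
→ *orvH* is OFF.
0 of the 3 genes are transcribed.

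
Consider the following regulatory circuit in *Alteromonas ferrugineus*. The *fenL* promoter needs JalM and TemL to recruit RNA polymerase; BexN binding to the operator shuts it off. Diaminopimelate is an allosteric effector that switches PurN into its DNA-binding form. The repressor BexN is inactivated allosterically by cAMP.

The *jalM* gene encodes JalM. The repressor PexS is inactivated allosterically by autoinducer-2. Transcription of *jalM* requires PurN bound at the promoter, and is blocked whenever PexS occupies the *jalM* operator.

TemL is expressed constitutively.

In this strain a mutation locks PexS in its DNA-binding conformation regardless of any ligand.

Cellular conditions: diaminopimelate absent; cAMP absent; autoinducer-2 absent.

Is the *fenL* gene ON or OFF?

PexS is constitutively active in this strain.
Diaminopimelate is absent, so PurN is inactive.
With repressor PexS bound, *jalM* is not transcribed.
So JalM is not produced.
TemL is produced constitutively and is active.
cAMP is absent, so BexN is active.
With repressor BexN bound, *fenL* is not transcribed.

OFF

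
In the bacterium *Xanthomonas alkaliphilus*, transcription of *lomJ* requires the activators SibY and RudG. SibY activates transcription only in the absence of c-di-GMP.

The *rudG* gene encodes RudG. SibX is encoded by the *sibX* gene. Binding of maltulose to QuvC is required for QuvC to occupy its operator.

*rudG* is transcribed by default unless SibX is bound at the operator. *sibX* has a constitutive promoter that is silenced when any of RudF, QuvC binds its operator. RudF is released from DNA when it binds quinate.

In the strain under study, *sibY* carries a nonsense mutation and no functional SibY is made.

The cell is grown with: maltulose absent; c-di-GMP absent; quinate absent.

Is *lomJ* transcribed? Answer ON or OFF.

SibY is non-functional in this strain, so it has no effect.
Quinate is absent, so RudF is active.
Maltulose is absent, so QuvC is inactive.
With repressor RudF bound, *sibX* is not transcribed.
So SibX is not produced.
With no repressor bound, *rudG* is transcribed.
So RudG is produced and active.
Required activator SibY is absent, so *lomJ* is not transcribed.

OFF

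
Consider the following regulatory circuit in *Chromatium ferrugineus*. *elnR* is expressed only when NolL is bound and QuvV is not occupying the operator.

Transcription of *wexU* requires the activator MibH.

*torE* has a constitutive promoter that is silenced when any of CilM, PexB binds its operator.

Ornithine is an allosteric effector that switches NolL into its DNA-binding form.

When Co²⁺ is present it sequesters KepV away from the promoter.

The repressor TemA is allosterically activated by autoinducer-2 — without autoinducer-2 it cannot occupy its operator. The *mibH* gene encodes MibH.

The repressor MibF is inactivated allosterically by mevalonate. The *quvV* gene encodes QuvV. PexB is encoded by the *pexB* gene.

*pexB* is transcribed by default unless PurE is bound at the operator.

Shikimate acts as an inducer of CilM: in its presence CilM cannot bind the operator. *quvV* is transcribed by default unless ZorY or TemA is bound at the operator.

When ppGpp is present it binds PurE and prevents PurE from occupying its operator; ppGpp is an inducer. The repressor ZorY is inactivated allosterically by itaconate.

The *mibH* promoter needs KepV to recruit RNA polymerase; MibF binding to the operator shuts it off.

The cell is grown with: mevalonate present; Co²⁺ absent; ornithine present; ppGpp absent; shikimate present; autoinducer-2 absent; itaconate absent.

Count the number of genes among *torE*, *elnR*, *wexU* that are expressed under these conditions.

Shikimate is present, so CilM is inactive.
ppGpp is absent, so PurE is active.
With repressor PurE bound, *pexB* is not transcribed.
So PexB is not produced.
With no repressor bound, *torE* is transcribed.
→ *torE* is ON.
Ornithine is present, so NolL is active.
Itaconate is absent, so ZorY is active.
Autoinducer-2 is absent, so TemA is inactive.
With repressor ZorY bound, *quvV* is not transcribed.
So QuvV is not produced.
No repressor is bound and NolL is active, so *elnR* is transcribed.
→ *elnR* is ON.
Co²⁺ is absent, so KepV is active.
Mevalonate is present, so MibF is inactive.
No repressor is bound and KepV is active, so *mibH* is transcribed.
So MibH is produced and active.
No repressor is bound and MibH is active, so *wexU* is transcribed.
→ *wexU* is ON.
3 of the 3 genes are transcribed.

3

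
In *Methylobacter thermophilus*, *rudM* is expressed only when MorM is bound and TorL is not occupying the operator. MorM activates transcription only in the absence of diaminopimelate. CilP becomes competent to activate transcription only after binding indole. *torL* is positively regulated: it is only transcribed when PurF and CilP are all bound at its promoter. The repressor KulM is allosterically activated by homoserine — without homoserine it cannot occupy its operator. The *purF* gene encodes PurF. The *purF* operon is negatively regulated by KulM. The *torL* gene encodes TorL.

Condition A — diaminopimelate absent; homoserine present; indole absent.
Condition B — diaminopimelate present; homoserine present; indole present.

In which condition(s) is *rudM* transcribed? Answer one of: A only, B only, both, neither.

Condition A:
Diaminopimelate is absent, so MorM is active.
Homoserine is present, so KulM is active.
With repressor KulM bound, *purF* is not transcribed.
So PurF is not produced.
Indole is absent, so CilP is inactive.
Required activator PurF is absent, so *torL* is not transcribed.
So TorL is not produced.
No repressor is bound and MorM is active, so *rudM* is transcribed.
→ *rudM* is ON in A.
Condition B:
Diaminopimelate is present, so MorM is inactive.
Homoserine is present, so KulM is active.
With repressor KulM bound, *purF* is not transcribed.
So PurF is not produced.
Indole is present, so CilP is active.
Required activator PurF is absent, so *torL* is not transcribed.
So TorL is not produced.
Required activator MorM is absent, so *rudM* is not transcribed.
→ *rudM* is OFF in B.

A only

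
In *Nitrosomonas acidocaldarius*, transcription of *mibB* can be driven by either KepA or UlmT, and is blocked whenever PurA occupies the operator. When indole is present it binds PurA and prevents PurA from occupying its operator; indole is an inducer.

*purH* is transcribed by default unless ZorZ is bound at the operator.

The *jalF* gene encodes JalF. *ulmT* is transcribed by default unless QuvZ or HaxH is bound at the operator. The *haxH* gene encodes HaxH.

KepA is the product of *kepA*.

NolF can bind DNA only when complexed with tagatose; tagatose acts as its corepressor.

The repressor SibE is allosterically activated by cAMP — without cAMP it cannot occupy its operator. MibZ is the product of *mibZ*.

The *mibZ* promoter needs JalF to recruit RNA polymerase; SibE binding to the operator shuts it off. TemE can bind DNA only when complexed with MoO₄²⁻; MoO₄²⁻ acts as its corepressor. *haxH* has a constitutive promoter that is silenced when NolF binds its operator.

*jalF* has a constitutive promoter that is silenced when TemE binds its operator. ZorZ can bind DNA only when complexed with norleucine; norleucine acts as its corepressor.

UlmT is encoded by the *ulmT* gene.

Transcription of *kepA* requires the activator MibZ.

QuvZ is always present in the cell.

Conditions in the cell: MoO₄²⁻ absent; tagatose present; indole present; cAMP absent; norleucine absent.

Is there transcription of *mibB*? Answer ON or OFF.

ON

MoO₄²⁻ is absent, so TemE is inactive.
With no repressor bound, *jalF* is transcribed.
So JalF is produced and active.
cAMP is absent, so SibE is inactive.
No repressor is bound and JalF is active, so *mibZ* is transcribed.
So MibZ is produced and active.
No repressor is bound and MibZ is active, so *kepA* is transcribed.
So KepA is produced and active.
QuvZ is produced constitutively and is active.
Tagatose is present, so NolF is active.
With repressor NolF bound, *haxH* is not transcribed.
So HaxH is not produced.
With repressor QuvZ bound, *ulmT* is not transcribed.
So UlmT is not produced.
Indole is present, so PurA is inactive.
Activator KepA is present, so *mibB* is transcribed.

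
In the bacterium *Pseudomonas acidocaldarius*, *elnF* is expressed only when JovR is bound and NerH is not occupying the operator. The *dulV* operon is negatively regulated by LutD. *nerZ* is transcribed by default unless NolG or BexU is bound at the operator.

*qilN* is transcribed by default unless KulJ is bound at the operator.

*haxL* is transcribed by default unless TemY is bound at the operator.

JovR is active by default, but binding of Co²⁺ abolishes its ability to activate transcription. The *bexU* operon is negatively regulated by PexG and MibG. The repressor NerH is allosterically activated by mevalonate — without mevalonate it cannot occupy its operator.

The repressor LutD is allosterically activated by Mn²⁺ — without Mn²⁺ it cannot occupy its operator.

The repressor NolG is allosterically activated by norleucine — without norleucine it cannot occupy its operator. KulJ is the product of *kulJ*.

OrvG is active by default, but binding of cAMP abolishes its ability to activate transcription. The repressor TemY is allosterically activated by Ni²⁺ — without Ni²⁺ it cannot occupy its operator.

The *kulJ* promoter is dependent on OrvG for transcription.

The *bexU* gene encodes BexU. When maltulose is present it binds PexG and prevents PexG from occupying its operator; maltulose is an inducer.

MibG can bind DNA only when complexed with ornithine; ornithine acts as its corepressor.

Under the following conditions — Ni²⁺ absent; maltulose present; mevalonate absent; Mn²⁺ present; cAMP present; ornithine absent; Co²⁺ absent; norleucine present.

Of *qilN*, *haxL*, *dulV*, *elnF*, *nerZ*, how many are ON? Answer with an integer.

3

cAMP is present, so OrvG is inactive.
Required activator OrvG is absent, so *kulJ* is not transcribed.
So KulJ is not produced.
With no repressor bound, *qilN* is transcribed.
→ *qilN* is ON.
Ni²⁺ is absent, so TemY is inactive.
With no repressor bound, *haxL* is transcribed.
→ *haxL* is ON.
Mn²⁺ is present, so LutD is active.
With repressor LutD bound, *dulV* is not transcribed.
→ *dulV* is OFF.
Mevalonate is absent, so NerH is inactive.
Co²⁺ is absent, so JovR is active.
No repressor is bound and JovR is active, so *elnF* is transcribed.
→ *elnF* is ON.
Norleucine is present, so NolG is active.
Maltulose is present, so PexG is inactive.
Ornithine is absent, so MibG is inactive.
With no repressor bound, *bexU* is transcribed.
So BexU is produced and active.
With repressor NolG bound, *nerZ* is not transcribed.
→ *nerZ* is OFF.
3 of the 5 genes are transcribed.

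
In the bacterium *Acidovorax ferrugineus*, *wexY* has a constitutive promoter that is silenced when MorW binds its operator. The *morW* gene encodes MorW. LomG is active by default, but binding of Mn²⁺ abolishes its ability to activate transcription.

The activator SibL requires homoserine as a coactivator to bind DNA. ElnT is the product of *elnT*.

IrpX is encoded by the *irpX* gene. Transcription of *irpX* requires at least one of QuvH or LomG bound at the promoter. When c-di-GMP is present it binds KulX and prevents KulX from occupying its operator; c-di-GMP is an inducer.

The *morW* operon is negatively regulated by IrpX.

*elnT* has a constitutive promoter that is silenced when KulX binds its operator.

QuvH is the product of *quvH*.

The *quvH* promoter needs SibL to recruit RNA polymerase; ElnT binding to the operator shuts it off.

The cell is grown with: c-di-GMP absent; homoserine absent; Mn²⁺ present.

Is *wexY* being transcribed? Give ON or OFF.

c-di-GMP is absent, so KulX is active.
With repressor KulX bound, *elnT* is not transcribed.
So ElnT is not produced.
Homoserine is absent, so SibL is inactive.
Required activator SibL is absent, so *quvH* is not transcribed.
So QuvH is not produced.
Mn²⁺ is present, so LomG is inactive.
No activator is available at the *irpX* promoter, so *irpX* is not transcribed.
So IrpX is not produced.
With no repressor bound, *morW* is transcribed.
So MorW is produced and active.
With repressor MorW bound, *wexY* is not transcribed.

OFF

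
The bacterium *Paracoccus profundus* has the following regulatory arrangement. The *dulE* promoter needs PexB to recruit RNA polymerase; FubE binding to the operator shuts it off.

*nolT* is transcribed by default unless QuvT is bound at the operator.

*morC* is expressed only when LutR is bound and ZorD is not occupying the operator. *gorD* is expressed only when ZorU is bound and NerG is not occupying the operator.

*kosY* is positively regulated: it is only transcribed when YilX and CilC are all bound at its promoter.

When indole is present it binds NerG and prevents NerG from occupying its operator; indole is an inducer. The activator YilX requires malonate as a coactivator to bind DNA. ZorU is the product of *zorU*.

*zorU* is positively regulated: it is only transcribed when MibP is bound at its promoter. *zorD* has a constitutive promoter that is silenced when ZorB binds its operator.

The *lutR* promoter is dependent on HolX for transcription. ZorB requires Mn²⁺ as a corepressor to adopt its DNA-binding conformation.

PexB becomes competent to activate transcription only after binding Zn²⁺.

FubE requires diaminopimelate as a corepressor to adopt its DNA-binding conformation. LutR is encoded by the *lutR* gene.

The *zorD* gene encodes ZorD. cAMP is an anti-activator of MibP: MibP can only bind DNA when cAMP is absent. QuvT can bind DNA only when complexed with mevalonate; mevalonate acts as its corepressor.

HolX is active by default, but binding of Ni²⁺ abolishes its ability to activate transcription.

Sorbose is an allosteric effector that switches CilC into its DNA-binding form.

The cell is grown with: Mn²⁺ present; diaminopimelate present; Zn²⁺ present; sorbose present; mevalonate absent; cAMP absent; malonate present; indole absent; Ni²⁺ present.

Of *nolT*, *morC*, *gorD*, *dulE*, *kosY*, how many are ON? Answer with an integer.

Mevalonate is absent, so QuvT is inactive.
With no repressor bound, *nolT* is transcribed.
→ *nolT* is ON.
Mn²⁺ is present, so ZorB is active.
With repressor ZorB bound, *zorD* is not transcribed.
So ZorD is not produced.
Ni²⁺ is present, so HolX is inactive.
Required activator HolX is absent, so *lutR* is not transcribed.
So LutR is not produced.
Required activator LutR is absent, so *morC* is not transcribed.
→ *morC* is OFF.
cAMP is absent, so MibP is active.
No repressor is bound and MibP is active, so *zorU* is transcribed.
So ZorU is produced and active.
Indole is absent, so NerG is active.
With repressor NerG bound, *gorD* is not transcribed.
→ *gorD* is OFF.
Diaminopimelate is present, so FubE is active.
Zn²⁺ is present, so PexB is active.
With repressor FubE bound, *dulE* is not transcribed.
→ *dulE* is OFF.
Malonate is present, so YilX is active.
Sorbose is present, so CilC is active.
No repressor is bound and YilX and CilC are active, so *kosY* is transcribed.
→ *kosY* is ON.
2 of the 5 genes are transcribed.

2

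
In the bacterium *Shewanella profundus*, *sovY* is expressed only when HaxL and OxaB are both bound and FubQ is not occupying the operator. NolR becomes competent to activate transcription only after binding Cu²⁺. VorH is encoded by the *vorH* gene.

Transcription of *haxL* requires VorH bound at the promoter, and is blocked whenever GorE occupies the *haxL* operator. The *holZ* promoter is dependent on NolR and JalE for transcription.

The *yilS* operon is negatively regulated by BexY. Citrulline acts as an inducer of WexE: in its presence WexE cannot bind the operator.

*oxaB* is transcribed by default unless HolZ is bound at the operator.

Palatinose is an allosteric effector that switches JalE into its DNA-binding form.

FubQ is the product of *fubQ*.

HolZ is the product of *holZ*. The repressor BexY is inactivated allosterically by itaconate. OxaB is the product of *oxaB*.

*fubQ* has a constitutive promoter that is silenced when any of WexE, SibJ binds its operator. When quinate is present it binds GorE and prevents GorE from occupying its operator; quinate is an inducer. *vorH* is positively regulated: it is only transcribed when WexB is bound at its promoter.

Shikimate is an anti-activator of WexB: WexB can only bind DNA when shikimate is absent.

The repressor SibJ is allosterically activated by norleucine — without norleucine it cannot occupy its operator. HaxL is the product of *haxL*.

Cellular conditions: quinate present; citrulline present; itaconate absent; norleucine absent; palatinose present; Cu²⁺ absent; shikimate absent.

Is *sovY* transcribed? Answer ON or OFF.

OFF

Shikimate is absent, so WexB is active.
No repressor is bound and WexB is active, so *vorH* is transcribed.
So VorH is produced and active.
Quinate is present, so GorE is inactive.
No repressor is bound and VorH is active, so *haxL* is transcribed.
So HaxL is produced and active.
Citrulline is present, so WexE is inactive.
Norleucine is absent, so SibJ is inactive.
With no repressor bound, *fubQ* is transcribed.
So FubQ is produced and active.
Cu²⁺ is absent, so NolR is inactive.
Palatinose is present, so JalE is active.
Required activator NolR is absent, so *holZ* is not transcribed.
So HolZ is not produced.
With no repressor bound, *oxaB* is transcribed.
So OxaB is produced and active.
With repressor FubQ bound, *sovY* is not transcribed.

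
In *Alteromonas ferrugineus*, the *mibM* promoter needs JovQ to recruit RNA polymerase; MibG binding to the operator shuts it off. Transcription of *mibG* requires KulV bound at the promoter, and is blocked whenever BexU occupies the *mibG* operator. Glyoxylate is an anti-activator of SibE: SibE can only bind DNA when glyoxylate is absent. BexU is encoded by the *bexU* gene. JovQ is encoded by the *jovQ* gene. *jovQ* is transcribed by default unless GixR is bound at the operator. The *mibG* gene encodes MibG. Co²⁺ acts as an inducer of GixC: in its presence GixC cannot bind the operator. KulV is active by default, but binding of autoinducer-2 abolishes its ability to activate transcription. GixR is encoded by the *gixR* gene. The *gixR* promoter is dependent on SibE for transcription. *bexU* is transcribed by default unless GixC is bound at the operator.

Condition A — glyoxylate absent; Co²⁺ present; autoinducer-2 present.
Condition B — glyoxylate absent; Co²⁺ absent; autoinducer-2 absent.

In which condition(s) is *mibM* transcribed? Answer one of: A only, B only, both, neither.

neither

Condition A:
Glyoxylate is absent, so SibE is active.
No repressor is bound and SibE is active, so *gixR* is transcribed.
So GixR is produced and active.
With repressor GixR bound, *jovQ* is not transcribed.
So JovQ is not produced.
Co²⁺ is present, so GixC is inactive.
With no repressor bound, *bexU* is transcribed.
So BexU is produced and active.
Autoinducer-2 is present, so KulV is inactive.
With repressor BexU bound, *mibG* is not transcribed.
So MibG is not produced.
Required activator JovQ is absent, so *mibM* is not transcribed.
→ *mibM* is OFF in A.
Condition B:
Glyoxylate is absent, so SibE is active.
No repressor is bound and SibE is active, so *gixR* is transcribed.
So GixR is produced and active.
With repressor GixR bound, *jovQ* is not transcribed.
So JovQ is not produced.
Co²⁺ is absent, so GixC is active.
With repressor GixC bound, *bexU* is not transcribed.
So BexU is not produced.
Autoinducer-2 is absent, so KulV is active.
No repressor is bound and KulV is active, so *mibG* is transcribed.
So MibG is produced and active.
With repressor MibG bound, *mibM* is not transcribed.
→ *mibM* is OFF in B.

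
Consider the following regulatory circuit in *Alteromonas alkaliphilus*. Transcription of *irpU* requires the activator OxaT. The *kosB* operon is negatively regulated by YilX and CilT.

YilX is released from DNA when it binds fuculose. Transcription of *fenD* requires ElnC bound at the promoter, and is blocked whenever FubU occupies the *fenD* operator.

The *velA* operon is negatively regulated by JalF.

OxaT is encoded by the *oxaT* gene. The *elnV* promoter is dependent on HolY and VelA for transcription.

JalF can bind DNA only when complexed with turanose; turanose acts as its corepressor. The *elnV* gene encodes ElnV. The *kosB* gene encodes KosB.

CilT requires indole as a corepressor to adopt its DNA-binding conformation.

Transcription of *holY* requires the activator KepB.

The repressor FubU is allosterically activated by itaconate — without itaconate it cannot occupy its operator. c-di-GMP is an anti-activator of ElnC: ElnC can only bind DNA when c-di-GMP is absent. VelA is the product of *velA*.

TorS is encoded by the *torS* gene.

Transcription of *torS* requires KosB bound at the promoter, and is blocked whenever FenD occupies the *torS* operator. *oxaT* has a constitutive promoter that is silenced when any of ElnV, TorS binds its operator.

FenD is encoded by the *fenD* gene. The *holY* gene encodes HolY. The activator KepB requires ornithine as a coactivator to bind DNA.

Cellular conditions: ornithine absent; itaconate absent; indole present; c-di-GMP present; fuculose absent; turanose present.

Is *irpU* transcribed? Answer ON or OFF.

Ornithine is absent, so KepB is inactive.
Required activator KepB is absent, so *holY* is not transcribed.
So HolY is not produced.
Turanose is present, so JalF is active.
With repressor JalF bound, *velA* is not transcribed.
So VelA is not produced.
Required activator HolY is absent, so *elnV* is not transcribed.
So ElnV is not produced.
Fuculose is absent, so YilX is active.
Indole is present, so CilT is active.
With repressor YilX bound, *kosB* is not transcribed.
So KosB is not produced.
Itaconate is absent, so FubU is inactive.
c-di-GMP is present, so ElnC is inactive.
Required activator ElnC is absent, so *fenD* is not transcribed.
So FenD is not produced.
Required activator KosB is absent, so *torS* is not transcribed.
So TorS is not produced.
With no repressor bound, *oxaT* is transcribed.
So OxaT is produced and active.
No repressor is bound and OxaT is active, so *irpU* is transcribed.

ON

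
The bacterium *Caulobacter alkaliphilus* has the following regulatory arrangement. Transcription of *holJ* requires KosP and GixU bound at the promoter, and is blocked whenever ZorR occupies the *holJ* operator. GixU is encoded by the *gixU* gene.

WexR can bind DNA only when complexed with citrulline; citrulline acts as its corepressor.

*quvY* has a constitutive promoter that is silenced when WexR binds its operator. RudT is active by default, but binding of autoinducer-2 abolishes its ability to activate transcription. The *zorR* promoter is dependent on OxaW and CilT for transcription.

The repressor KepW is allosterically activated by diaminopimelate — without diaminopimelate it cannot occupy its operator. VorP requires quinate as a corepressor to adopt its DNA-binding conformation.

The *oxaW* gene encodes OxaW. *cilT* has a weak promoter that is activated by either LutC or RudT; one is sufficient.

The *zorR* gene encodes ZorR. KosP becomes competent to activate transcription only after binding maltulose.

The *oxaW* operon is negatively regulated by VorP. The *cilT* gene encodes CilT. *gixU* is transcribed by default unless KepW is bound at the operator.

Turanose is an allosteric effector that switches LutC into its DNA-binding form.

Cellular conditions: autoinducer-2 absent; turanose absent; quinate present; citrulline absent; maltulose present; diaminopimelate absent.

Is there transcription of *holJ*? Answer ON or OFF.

Maltulose is present, so KosP is active.
Diaminopimelate is absent, so KepW is inactive.
With no repressor bound, *gixU* is transcribed.
So GixU is produced and active.
Quinate is present, so VorP is active.
With repressor VorP bound, *oxaW* is not transcribed.
So OxaW is not produced.
Turanose is absent, so LutC is inactive.
Autoinducer-2 is absent, so RudT is active.
Activator RudT is present, so *cilT* is transcribed.
So CilT is produced and active.
Required activator OxaW is absent, so *zorR* is not transcribed.
So ZorR is not produced.
No repressor is bound and KosP and GixU are active, so *holJ* is transcribed.

ON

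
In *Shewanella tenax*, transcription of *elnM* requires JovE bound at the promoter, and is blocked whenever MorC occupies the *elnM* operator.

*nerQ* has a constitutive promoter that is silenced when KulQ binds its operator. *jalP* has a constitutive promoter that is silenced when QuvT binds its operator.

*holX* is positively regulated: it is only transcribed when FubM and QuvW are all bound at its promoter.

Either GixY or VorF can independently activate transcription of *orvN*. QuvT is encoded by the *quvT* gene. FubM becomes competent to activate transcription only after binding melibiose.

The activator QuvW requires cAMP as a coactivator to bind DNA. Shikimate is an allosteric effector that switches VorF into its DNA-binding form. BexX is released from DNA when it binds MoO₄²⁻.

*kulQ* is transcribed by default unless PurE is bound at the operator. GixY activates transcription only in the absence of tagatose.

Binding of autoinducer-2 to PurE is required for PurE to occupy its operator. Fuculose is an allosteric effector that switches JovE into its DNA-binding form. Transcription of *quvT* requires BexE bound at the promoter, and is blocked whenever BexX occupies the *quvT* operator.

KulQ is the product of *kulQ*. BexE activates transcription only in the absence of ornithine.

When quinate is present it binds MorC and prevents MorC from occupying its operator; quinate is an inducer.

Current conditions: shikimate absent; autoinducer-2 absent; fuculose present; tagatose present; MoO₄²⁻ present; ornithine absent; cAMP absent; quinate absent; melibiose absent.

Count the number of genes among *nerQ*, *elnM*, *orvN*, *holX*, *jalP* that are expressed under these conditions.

0

Autoinducer-2 is absent, so PurE is inactive.
With no repressor bound, *kulQ* is transcribed.
So KulQ is produced and active.
With repressor KulQ bound, *nerQ* is not transcribed.
→ *nerQ* is OFF.
Quinate is absent, so MorC is active.
Fuculose is present, so JovE is active.
With repressor MorC bound, *elnM* is not transcribed.
→ *elnM* is OFF.
Tagatose is present, so GixY is inactive.
Shikimate is absent, so VorF is inactive.
No activator is available at the *orvN* promoter, so *orvN* is not transcribed.
→ *orvN* is OFF.
Melibiose is absent, so FubM is inactive.
cAMP is absent, so QuvW is inactive.
Required activator FubM is absent, so *holX* is not transcribed.
→ *holX* is OFF.
Ornithine is absent, so BexE is active.
MoO₄²⁻ is present, so BexX is inactive.
No repressor is bound and BexE is active, so *quvT* is transcribed.
So QuvT is produced and active.
With repressor QuvT bound, *jalP* is not transcribed.
→ *jalP* is OFF.
0 of the 5 genes are transcribed.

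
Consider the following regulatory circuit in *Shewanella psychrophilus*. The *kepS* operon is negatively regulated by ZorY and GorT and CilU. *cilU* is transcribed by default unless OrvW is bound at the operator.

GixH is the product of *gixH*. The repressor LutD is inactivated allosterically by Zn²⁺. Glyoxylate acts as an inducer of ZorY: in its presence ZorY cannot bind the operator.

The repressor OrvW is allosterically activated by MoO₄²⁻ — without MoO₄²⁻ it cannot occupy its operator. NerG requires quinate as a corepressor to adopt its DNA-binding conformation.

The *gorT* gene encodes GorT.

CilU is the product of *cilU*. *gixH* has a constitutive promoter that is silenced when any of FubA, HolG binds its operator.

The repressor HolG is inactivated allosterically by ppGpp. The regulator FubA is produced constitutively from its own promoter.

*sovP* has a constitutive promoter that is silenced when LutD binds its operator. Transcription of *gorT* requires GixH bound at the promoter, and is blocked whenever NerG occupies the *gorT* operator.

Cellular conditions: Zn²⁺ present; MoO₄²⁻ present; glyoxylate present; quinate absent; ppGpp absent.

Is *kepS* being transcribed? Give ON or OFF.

ON

Glyoxylate is present, so ZorY is inactive.
Quinate is absent, so NerG is inactive.
FubA is produced constitutively and is active.
ppGpp is absent, so HolG is active.
With repressor FubA bound, *gixH* is not transcribed.
So GixH is not produced.
Required activator GixH is absent, so *gorT* is not transcribed.
So GorT is not produced.
MoO₄²⁻ is present, so OrvW is active.
With repressor OrvW bound, *cilU* is not transcribed.
So CilU is not produced.
With no repressor bound, *kepS* is transcribed.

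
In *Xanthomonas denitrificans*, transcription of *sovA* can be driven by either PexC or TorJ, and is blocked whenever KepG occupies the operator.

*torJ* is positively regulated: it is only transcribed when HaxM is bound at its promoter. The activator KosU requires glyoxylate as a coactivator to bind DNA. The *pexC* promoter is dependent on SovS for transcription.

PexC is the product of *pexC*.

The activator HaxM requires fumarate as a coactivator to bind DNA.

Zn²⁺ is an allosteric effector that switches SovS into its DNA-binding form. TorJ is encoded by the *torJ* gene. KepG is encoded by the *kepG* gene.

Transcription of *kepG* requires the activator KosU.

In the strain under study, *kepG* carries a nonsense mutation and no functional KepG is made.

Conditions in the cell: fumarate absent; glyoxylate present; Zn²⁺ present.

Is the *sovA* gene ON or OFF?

KepG is non-functional in this strain, so it has no effect.
Zn²⁺ is present, so SovS is active.
No repressor is bound and SovS is active, so *pexC* is transcribed.
So PexC is produced and active.
Fumarate is absent, so HaxM is inactive.
Required activator HaxM is absent, so *torJ* is not transcribed.
So TorJ is not produced.
Activator PexC is present, so *sovA* is transcribed.

ON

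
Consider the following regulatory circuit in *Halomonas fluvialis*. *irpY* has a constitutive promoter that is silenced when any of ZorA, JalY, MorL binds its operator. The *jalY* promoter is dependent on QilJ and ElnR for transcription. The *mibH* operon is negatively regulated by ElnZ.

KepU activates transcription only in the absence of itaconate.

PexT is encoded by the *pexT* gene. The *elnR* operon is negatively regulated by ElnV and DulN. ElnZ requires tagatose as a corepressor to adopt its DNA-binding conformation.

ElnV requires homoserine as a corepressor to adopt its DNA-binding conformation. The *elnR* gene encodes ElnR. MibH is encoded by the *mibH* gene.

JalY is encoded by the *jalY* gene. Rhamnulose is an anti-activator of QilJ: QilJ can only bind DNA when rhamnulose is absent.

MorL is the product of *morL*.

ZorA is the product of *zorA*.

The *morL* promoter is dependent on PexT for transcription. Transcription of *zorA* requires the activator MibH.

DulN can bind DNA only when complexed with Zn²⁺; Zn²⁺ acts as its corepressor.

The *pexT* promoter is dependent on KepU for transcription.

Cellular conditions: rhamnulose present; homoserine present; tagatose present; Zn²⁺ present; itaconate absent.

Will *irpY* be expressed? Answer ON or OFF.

OFF

Tagatose is present, so ElnZ is active.
With repressor ElnZ bound, *mibH* is not transcribed.
So MibH is not produced.
Required activator MibH is absent, so *zorA* is not transcribed.
So ZorA is not produced.
Rhamnulose is present, so QilJ is inactive.
Homoserine is present, so ElnV is active.
Zn²⁺ is present, so DulN is active.
With repressor ElnV bound, *elnR* is not transcribed.
So ElnR is not produced.
Required activator QilJ is absent, so *jalY* is not transcribed.
So JalY is not produced.
Itaconate is absent, so KepU is active.
No repressor is bound and KepU is active, so *pexT* is transcribed.
So PexT is produced and active.
No repressor is bound and PexT is active, so *morL* is transcribed.
So MorL is produced and active.
With repressor MorL bound, *irpY* is not transcribed.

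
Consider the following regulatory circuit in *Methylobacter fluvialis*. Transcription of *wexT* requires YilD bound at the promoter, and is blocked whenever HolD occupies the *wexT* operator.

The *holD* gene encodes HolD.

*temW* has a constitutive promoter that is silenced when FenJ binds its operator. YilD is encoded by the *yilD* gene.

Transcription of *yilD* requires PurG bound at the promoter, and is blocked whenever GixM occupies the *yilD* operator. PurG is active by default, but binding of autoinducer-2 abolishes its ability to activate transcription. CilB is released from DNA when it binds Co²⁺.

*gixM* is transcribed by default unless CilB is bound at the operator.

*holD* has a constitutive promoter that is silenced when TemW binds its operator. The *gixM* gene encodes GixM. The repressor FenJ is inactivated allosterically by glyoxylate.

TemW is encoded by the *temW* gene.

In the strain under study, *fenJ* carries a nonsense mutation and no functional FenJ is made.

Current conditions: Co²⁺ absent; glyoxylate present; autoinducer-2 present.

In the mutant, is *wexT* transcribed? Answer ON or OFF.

FenJ is non-functional in this strain, so it has no effect.
With no repressor bound, *temW* is transcribed.
So TemW is produced and active.
With repressor TemW bound, *holD* is not transcribed.
So HolD is not produced.
Autoinducer-2 is present, so PurG is inactive.
Co²⁺ is absent, so CilB is active.
With repressor CilB bound, *gixM* is not transcribed.
So GixM is not produced.
Required activator PurG is absent, so *yilD* is not transcribed.
So YilD is not produced.
Required activator YilD is absent, so *wexT* is not transcribed.

OFF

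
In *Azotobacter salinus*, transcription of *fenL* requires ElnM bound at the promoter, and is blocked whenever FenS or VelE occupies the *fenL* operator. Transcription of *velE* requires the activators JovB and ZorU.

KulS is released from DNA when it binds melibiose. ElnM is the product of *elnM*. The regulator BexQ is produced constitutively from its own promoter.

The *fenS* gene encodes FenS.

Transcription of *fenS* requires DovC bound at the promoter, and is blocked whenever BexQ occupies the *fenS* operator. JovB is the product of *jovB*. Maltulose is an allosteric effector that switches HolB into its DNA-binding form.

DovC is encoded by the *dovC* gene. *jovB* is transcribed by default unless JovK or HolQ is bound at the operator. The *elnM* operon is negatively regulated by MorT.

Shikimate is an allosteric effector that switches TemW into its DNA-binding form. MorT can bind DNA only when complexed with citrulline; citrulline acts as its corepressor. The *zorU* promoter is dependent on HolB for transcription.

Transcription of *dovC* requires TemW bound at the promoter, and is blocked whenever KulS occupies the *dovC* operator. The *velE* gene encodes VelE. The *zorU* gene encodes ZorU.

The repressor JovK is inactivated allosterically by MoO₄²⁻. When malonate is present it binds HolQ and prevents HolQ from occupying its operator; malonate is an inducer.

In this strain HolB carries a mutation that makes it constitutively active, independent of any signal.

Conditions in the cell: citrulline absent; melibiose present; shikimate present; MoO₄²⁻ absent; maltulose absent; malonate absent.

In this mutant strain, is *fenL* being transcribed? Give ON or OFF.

ON

Melibiose is present, so KulS is inactive.
Shikimate is present, so TemW is active.
No repressor is bound and TemW is active, so *dovC* is transcribed.
So DovC is produced and active.
BexQ is produced constitutively and is active.
With repressor BexQ bound, *fenS* is not transcribed.
So FenS is not produced.
MoO₄²⁻ is absent, so JovK is active.
Malonate is absent, so HolQ is active.
With repressor JovK bound, *jovB* is not transcribed.
So JovB is not produced.
HolB is constitutively active in this strain.
No repressor is bound and HolB is active, so *zorU* is transcribed.
So ZorU is produced and active.
Required activator JovB is absent, so *velE* is not transcribed.
So VelE is not produced.
Citrulline is absent, so MorT is inactive.
With no repressor bound, *elnM* is transcribed.
So ElnM is produced and active.
No repressor is bound and ElnM is active, so *fenL* is transcribed.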